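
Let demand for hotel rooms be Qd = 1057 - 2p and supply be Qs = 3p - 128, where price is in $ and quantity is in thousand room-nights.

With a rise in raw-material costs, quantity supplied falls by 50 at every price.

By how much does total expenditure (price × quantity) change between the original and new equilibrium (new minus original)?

Solve the original market: 1057 - 2p = 3p - 128, hence p = 237 and Q = 583.
The shock moves the curves to Qd = 1057 - 2p and Qs = 3p - 178.
Clearing the new market: 1057 - 2p = 3p - 178, so p = 247 and Q = 563.
Expenditure moves from 237×583 = 138171 to 247×563 = 139061; change = +890.

+890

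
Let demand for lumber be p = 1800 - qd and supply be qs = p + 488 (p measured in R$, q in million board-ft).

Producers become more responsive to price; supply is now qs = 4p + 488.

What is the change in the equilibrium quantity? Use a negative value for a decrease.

+393.6

Original equilibrium: 1800 - p = p + 488 gives 1312 = 2p, so p = 656 and q = 1144.
After the shift, demand is qd = 1800 - p and supply is qs = 4p + 488.
Equate the new curves: 1800 - p = 4p + 488, giving 1312 = 5p, p = 262.4, q = 1537.6.
Δq = 1537.6 − 1144 = +393.6.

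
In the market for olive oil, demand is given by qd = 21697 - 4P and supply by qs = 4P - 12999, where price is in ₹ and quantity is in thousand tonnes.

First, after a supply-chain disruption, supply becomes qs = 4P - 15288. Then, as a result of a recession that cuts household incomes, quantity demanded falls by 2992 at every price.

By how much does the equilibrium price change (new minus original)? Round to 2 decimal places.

Solve the original market: 21697 - 4P = 4P - 12999, hence P = 4337 and q = 4349.
With the change applied: demand qd = 18705 - 4P, supply qs = 4P - 15288.
Setting them equal: 18705 - 4P = 4P - 15288 → 33993 = 8P, so P = 4249.125 and q = 1708.5.
ΔP = 4249.125 − 4337 = -87.88.

-87.88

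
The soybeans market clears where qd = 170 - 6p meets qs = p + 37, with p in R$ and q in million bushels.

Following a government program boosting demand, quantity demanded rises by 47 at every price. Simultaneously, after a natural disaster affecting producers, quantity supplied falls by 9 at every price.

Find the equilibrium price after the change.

Initially, 170 - 6p = p + 37, so 133 = 7p and p = 19, q = 56.
The new curves are qd = 217 - 6p (demand) and qs = p + 28 (supply).
Equate the new curves: 217 - 6p = p + 28, giving 189 = 7p, p = 27, q = 55.

27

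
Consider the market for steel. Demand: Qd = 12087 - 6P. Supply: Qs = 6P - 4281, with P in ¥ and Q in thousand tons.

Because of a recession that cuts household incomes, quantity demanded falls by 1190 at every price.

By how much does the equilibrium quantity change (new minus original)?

-595

Before the shock: 12087 - 6P = 6P - 4281 ⇒ 16368 = 12P ⇒ P = 1364, Q = 3903.
The shock moves the curves to Qd = 10897 - 6P and Qs = 6P - 4281.
Setting them equal: 10897 - 6P = 6P - 4281 → 15178 = 12P, so P = 7589/6 ≈ 1264.8333 and Q = 3308.
ΔQ = 3308 − 3903 = -595.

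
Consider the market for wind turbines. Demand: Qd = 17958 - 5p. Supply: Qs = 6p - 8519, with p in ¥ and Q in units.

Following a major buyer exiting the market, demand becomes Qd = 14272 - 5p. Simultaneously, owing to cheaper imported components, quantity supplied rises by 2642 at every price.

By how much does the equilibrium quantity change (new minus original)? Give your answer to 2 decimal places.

-809.64

Initially, 17958 - 5p = 6p - 8519, so 26477 = 11p and p = 2407, Q = 5923.
After the shift, demand is Qd = 14272 - 5p and supply is Qs = 6p - 5877.
New equilibrium: 14272 - 5p = 6p - 5877 ⇒ 20149 = 11p ⇒ p = 20149/11 ≈ 1831.7273, Q = 56247/11 ≈ 5113.3636.
ΔQ = 5113.3636 − 5923 = -809.64.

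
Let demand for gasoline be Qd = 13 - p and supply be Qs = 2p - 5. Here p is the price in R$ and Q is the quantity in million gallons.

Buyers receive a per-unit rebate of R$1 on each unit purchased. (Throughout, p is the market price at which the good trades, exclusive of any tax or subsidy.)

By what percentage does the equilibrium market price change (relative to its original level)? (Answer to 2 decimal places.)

Original equilibrium: 13 - p = 2p - 5 gives 18 = 3p, so p = 6 and Q = 7.
Since buyers' out-of-pocket price is the market price minus the rebate, the effective demand curve becomes Qd = 14 - p.
New equilibrium: 14 - p = 2p - 5 ⇒ 19 = 3p ⇒ p = 19/3 ≈ 6.3333, Q = 23/3 ≈ 7.6667.
%Δp = (6.3333 − 6) / 6 × 100 = +5.56%.

+5.56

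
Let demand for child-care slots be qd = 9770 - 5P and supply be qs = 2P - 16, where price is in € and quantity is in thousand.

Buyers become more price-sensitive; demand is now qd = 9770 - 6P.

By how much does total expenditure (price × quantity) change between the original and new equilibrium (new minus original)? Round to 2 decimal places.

Initially, 9770 - 5P = 2P - 16, so 9786 = 7P and P = 1398, q = 2780.
After the shift, demand is qd = 9770 - 6P and supply is qs = 2P - 16.
Setting them equal: 9770 - 6P = 2P - 16 → 9786 = 8P, so P = 1223.25 and q = 2430.5.
Expenditure moves from 1398×2780 = 3886440 to 1223.25×2430.5 = 2973109.125; change = -913330.88.

-913330.88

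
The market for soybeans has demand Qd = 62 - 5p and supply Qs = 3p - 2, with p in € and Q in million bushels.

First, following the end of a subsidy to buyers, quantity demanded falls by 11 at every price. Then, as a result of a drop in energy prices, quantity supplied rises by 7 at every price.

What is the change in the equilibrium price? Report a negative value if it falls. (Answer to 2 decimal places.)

-2.25

Initially, 62 - 5p = 3p - 2, so 64 = 8p and p = 8, Q = 22.
After the shift, demand is Qd = 51 - 5p and supply is Qs = 3p + 5.
Setting them equal: 51 - 5p = 3p + 5 → 46 = 8p, so p = 5.75 and Q = 22.25.
Δp = 5.75 − 8 = -2.25.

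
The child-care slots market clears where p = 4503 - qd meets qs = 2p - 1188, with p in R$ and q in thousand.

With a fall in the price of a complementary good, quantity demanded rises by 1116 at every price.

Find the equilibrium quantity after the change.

Solve the original market: 4503 - p = 2p - 1188, hence p = 1897 and q = 2606.
The new curves are qd = 5619 - p (demand) and qs = 2p - 1188 (supply).
Equate the new curves: 5619 - p = 2p - 1188, giving 6807 = 3p, p = 2269, q = 3350.

3350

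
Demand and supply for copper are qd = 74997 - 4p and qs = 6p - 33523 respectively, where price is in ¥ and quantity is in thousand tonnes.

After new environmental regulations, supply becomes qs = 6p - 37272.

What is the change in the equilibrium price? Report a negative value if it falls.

Before the shock: 74997 - 4p = 6p - 33523 ⇒ 108520 = 10p ⇒ p = 10852, q = 31589.
With the change applied: demand qd = 74997 - 4p, supply qs = 6p - 37272.
Equate the new curves: 74997 - 4p = 6p - 37272, giving 112269 = 10p, p = 11226.9, q = 30089.4.
Δp = 11226.9 − 10852 = +374.9.

+374.9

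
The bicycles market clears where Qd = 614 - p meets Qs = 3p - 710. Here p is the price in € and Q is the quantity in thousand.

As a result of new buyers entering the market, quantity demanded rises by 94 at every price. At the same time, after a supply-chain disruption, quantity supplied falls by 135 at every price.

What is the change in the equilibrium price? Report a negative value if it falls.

+57.25

Solve the original market: 614 - p = 3p - 710, hence p = 331 and Q = 283.
The shock moves the curves to Qd = 708 - p and Qs = 3p - 845.
Clearing the new market: 708 - p = 3p - 845, so p = 388.25 and Q = 319.75.
Δp = 388.25 − 331 = +57.25.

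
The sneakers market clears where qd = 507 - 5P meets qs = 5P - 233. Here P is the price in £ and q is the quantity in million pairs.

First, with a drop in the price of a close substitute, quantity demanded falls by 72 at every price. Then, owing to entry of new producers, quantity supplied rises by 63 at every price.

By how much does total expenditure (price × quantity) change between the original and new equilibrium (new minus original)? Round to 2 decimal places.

-2121.75

Before the shock: 507 - 5P = 5P - 233 ⇒ 740 = 10P ⇒ P = 74, q = 137.
The shock moves the curves to qd = 435 - 5P and qs = 5P - 170.
Setting them equal: 435 - 5P = 5P - 170 → 605 = 10P, so P = 60.5 and q = 132.5.
Expenditure moves from 74×137 = 10138 to 60.5×132.5 = 8016.25; change = -2121.75.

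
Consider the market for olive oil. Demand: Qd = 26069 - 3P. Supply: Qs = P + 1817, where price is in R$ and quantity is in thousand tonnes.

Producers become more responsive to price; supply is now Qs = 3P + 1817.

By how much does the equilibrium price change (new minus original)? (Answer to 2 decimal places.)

Before the shock: 26069 - 3P = P + 1817 ⇒ 24252 = 4P ⇒ P = 6063, Q = 7880.
After the shift, demand is Qd = 26069 - 3P and supply is Qs = 3P + 1817.
Equate the new curves: 26069 - 3P = 3P + 1817, giving 24252 = 6P, P = 4042, Q = 13943.
ΔP = 4042 − 6063 = -2021.00.

-2021.00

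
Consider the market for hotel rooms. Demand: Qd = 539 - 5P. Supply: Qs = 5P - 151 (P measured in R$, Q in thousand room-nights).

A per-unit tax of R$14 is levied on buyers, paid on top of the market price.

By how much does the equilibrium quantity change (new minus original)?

-35

Initially, 539 - 5P = 5P - 151, so 690 = 10P and P = 69, Q = 194.
Since buyers pay the price plus the tax, the effective demand curve becomes Qd = 469 - 5P.
Setting them equal: 469 - 5P = 5P - 151 → 620 = 10P, so P = 62 and Q = 159.
ΔQ = 159 − 194 = -35.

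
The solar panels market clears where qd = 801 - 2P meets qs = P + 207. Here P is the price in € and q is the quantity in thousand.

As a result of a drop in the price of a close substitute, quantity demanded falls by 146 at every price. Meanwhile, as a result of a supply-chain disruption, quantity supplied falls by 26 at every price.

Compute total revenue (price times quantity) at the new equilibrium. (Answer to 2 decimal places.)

53562.00

Before the shock: 801 - 2P = P + 207 ⇒ 594 = 3P ⇒ P = 198, q = 405.
With the change applied: demand qd = 655 - 2P, supply qs = P + 181.
Equate the new curves: 655 - 2P = P + 181, giving 474 = 3P, P = 158, q = 339.
New expenditure = 158 × 339 = 53562.00.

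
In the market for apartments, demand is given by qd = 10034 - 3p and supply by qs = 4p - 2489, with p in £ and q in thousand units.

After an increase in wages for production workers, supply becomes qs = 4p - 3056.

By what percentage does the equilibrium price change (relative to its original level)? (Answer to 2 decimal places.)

Before the shock: 10034 - 3p = 4p - 2489 ⇒ 12523 = 7p ⇒ p = 1789, q = 4667.
The new curves are qd = 10034 - 3p (demand) and qs = 4p - 3056 (supply).
New equilibrium: 10034 - 3p = 4p - 3056 ⇒ 13090 = 7p ⇒ p = 1870, q = 4424.
%Δp = (1870 − 1789) / 1789 × 100 = +4.53%.

+4.53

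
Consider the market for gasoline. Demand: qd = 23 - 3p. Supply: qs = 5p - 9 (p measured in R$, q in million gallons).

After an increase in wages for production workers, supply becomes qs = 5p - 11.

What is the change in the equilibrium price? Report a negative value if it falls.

+0.25

Solve the original market: 23 - 3p = 5p - 9, hence p = 4 and q = 11.
With the change applied: demand qd = 23 - 3p, supply qs = 5p - 11.
New equilibrium: 23 - 3p = 5p - 11 ⇒ 34 = 8p ⇒ p = 4.25, q = 10.25.
Δp = 4.25 − 4 = +0.25.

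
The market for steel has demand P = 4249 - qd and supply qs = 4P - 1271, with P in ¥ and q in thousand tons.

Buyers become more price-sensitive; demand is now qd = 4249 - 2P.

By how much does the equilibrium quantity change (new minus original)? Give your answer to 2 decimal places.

-736.00

Solve the original market: 4249 - P = 4P - 1271, hence P = 1104 and q = 3145.
The new curves are qd = 4249 - 2P (demand) and qs = 4P - 1271 (supply).
Setting them equal: 4249 - 2P = 4P - 1271 → 5520 = 6P, so P = 920 and q = 2409.
Δq = 2409 − 3145 = -736.00.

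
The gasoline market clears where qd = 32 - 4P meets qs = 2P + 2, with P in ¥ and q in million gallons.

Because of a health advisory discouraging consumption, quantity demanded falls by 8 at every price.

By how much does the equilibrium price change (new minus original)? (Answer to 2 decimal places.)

Solve the original market: 32 - 4P = 2P + 2, hence P = 5 and q = 12.
After the shift, demand is qd = 24 - 4P and supply is qs = 2P + 2.
Clearing the new market: 24 - 4P = 2P + 2, so P = 11/3 ≈ 3.6667 and q = 28/3 ≈ 9.3333.
ΔP = 3.6667 − 5 = -1.33.

-1.33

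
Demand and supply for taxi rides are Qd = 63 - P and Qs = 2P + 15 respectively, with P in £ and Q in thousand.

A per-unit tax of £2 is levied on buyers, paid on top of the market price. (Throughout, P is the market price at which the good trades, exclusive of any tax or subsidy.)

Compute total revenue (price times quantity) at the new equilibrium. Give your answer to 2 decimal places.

Initially, 63 - P = 2P + 15, so 48 = 3P and P = 16, Q = 47.
Since buyers pay the price plus the tax, the effective demand curve becomes Qd = 61 - P.
Equate the new curves: 61 - P = 2P + 15, giving 46 = 3P, P = 46/3 ≈ 15.3333, Q = 137/3 ≈ 45.6667.
New expenditure = 15.3333 × 45.6667 = 700.22.

700.22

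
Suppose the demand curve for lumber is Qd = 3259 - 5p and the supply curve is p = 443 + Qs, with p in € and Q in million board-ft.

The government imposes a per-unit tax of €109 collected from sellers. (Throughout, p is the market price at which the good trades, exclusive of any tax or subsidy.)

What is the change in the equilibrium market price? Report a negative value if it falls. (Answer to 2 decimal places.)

+18.17

Original equilibrium: 3259 - 5p = p - 443 gives 3702 = 6p, so p = 617 and Q = 174.
Since sellers keep the price net of the tax, the effective supply curve becomes Qs = p - 552.
Clearing the new market: 3259 - 5p = p - 552, so p = 3811/6 ≈ 635.1667 and Q = 499/6 ≈ 83.1667.
Δp = 635.1667 − 617 = +18.17.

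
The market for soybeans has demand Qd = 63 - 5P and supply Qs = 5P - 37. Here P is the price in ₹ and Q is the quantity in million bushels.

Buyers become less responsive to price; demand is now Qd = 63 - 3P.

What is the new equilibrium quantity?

Initially, 63 - 5P = 5P - 37, so 100 = 10P and P = 10, Q = 13.
After the shift, demand is Qd = 63 - 3P and supply is Qs = 5P - 37.
Setting them equal: 63 - 3P = 5P - 37 → 100 = 8P, so P = 12.5 and Q = 25.5.

25.5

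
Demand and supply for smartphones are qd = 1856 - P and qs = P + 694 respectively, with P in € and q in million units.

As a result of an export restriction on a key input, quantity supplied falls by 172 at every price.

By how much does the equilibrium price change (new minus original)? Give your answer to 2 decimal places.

+86.00

Before the shock: 1856 - P = P + 694 ⇒ 1162 = 2P ⇒ P = 581, q = 1275.
After the shift, demand is qd = 1856 - P and supply is qs = P + 522.
Equate the new curves: 1856 - P = P + 522, giving 1334 = 2P, P = 667, q = 1189.
ΔP = 667 − 581 = +86.00.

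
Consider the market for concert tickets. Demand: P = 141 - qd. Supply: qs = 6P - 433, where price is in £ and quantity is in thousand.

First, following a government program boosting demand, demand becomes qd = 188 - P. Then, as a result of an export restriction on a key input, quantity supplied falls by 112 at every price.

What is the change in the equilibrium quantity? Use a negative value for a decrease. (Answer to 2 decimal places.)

+24.29

Initially, 141 - P = 6P - 433, so 574 = 7P and P = 82, q = 59.
After the shift, demand is qd = 188 - P and supply is qs = 6P - 545.
Setting them equal: 188 - P = 6P - 545 → 733 = 7P, so P = 733/7 ≈ 104.7143 and q = 583/7 ≈ 83.2857.
Δq = 83.2857 − 59 = +24.29.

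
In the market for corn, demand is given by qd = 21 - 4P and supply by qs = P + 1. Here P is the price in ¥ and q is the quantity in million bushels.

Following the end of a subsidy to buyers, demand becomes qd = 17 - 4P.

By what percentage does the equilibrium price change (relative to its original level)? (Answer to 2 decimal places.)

Before the shock: 21 - 4P = P + 1 ⇒ 20 = 5P ⇒ P = 4, q = 5.
With the change applied: demand qd = 17 - 4P, supply qs = P + 1.
Clearing the new market: 17 - 4P = P + 1, so P = 3.2 and q = 4.2.
%ΔP = (3.2 − 4) / 4 × 100 = -20.00%.

-20.00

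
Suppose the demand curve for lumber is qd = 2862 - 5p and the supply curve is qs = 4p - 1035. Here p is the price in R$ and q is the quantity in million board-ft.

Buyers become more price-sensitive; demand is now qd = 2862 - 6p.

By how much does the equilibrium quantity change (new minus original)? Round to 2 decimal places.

Before the shock: 2862 - 5p = 4p - 1035 ⇒ 3897 = 9p ⇒ p = 433, q = 697.
With the change applied: demand qd = 2862 - 6p, supply qs = 4p - 1035.
Clearing the new market: 2862 - 6p = 4p - 1035, so p = 389.7 and q = 523.8.
Δq = 523.8 − 697 = -173.20.

-173.20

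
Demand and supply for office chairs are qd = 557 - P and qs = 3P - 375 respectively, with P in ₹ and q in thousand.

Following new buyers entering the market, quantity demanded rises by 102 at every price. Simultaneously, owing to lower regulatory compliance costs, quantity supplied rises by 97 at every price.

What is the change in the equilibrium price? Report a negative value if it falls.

+1.25

Before the shock: 557 - P = 3P - 375 ⇒ 932 = 4P ⇒ P = 233, q = 324.
The shock moves the curves to qd = 659 - P and qs = 3P - 278.
Clearing the new market: 659 - P = 3P - 278, so P = 234.25 and q = 424.75.
ΔP = 234.25 − 233 = +1.25.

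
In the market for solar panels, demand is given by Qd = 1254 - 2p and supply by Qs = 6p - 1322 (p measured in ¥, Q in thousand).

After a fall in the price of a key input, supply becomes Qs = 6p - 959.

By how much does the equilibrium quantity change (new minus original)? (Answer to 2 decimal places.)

+90.75

Original equilibrium: 1254 - 2p = 6p - 1322 gives 2576 = 8p, so p = 322 and Q = 610.
After the shift, demand is Qd = 1254 - 2p and supply is Qs = 6p - 959.
Equate the new curves: 1254 - 2p = 6p - 959, giving 2213 = 8p, p = 276.625, Q = 700.75.
ΔQ = 700.75 − 610 = +90.75.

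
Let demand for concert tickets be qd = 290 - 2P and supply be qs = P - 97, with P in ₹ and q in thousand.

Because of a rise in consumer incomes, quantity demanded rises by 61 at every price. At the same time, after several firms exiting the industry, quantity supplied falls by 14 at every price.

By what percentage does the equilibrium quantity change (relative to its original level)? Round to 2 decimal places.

+34.38

Initially, 290 - 2P = P - 97, so 387 = 3P and P = 129, q = 32.
After the shift, demand is qd = 351 - 2P and supply is qs = P - 111.
New equilibrium: 351 - 2P = P - 111 ⇒ 462 = 3P ⇒ P = 154, q = 43.
%Δq = (43 − 32) / 32 × 100 = +34.38%.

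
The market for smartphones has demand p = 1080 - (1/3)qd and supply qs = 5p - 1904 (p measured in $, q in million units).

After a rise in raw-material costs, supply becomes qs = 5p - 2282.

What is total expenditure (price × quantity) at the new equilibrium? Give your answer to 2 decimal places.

Original equilibrium: 3240 - 3p = 5p - 1904 gives 5144 = 8p, so p = 643 and q = 1311.
The new curves are qd = 3240 - 3p (demand) and qs = 5p - 2282 (supply).
Clearing the new market: 3240 - 3p = 5p - 2282, so p = 690.25 and q = 1169.25.
New expenditure = 690.25 × 1169.25 = 807074.81.

807074.81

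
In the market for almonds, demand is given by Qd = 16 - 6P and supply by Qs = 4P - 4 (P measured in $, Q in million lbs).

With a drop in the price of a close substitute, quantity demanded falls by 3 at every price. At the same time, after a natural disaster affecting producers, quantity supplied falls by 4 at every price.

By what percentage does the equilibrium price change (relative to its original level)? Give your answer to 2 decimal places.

Initially, 16 - 6P = 4P - 4, so 20 = 10P and P = 2, Q = 4.
After the shift, demand is Qd = 13 - 6P and supply is Qs = 4P - 8.
Clearing the new market: 13 - 6P = 4P - 8, so P = 2.1 and Q = 0.4.
%ΔP = (2.1 − 2) / 2 × 100 = +5.00%.

+5.00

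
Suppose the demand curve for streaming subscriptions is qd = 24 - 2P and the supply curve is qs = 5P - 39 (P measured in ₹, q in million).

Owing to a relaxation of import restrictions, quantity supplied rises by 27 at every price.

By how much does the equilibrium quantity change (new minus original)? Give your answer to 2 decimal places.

Before the shock: 24 - 2P = 5P - 39 ⇒ 63 = 7P ⇒ P = 9, q = 6.
With the change applied: demand qd = 24 - 2P, supply qs = 5P - 12.
Equate the new curves: 24 - 2P = 5P - 12, giving 36 = 7P, P = 36/7 ≈ 5.1429, q = 96/7 ≈ 13.7143.
Δq = 13.7143 − 6 = +7.71.

+7.71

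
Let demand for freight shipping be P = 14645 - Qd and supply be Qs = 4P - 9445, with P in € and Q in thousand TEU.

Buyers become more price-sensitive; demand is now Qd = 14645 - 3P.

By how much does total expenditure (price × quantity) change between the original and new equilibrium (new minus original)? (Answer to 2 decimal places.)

-32477056.41

Initially, 14645 - P = 4P - 9445, so 24090 = 5P and P = 4818, Q = 9827.
After the shift, demand is Qd = 14645 - 3P and supply is Qs = 4P - 9445.
Equate the new curves: 14645 - 3P = 4P - 9445, giving 24090 = 7P, P = 24090/7 ≈ 3441.4286, Q = 30245/7 ≈ 4320.7143.
Expenditure moves from 4818×9827 = 47346486 to 3441.4286×4320.7143 = 14869429.5918; change = -32477056.41.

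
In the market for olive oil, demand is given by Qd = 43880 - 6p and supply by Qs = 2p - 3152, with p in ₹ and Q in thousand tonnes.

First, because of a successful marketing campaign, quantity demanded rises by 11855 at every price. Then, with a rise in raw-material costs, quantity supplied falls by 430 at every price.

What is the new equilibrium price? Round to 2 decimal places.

7414.63

Original equilibrium: 43880 - 6p = 2p - 3152 gives 47032 = 8p, so p = 5879 and Q = 8606.
With the change applied: demand Qd = 55735 - 6p, supply Qs = 2p - 3582.
Setting them equal: 55735 - 6p = 2p - 3582 → 59317 = 8p, so p = 7414.625 and Q = 11247.25.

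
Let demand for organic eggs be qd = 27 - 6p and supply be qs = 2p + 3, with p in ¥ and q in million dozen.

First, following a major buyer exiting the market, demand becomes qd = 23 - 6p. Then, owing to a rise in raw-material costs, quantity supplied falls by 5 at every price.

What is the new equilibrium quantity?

Before the shock: 27 - 6p = 2p + 3 ⇒ 24 = 8p ⇒ p = 3, q = 9.
The new curves are qd = 23 - 6p (demand) and qs = 2p - 2 (supply).
Clearing the new market: 23 - 6p = 2p - 2, so p = 3.125 and q = 4.25.

4.25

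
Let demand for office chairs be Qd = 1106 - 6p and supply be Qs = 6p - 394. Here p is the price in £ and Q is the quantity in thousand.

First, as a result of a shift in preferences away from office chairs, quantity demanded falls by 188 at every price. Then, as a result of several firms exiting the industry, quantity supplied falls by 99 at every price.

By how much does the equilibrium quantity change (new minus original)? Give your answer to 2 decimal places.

-143.50

Original equilibrium: 1106 - 6p = 6p - 394 gives 1500 = 12p, so p = 125 and Q = 356.
The new curves are Qd = 918 - 6p (demand) and Qs = 6p - 493 (supply).
Equate the new curves: 918 - 6p = 6p - 493, giving 1411 = 12p, p = 1411/12 ≈ 117.5833, Q = 212.5.
ΔQ = 212.5 − 356 = -143.50.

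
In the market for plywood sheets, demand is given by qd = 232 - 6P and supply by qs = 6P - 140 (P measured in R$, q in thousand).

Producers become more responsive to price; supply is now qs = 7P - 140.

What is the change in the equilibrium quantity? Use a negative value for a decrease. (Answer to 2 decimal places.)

Before the shock: 232 - 6P = 6P - 140 ⇒ 372 = 12P ⇒ P = 31, q = 46.
With the change applied: demand qd = 232 - 6P, supply qs = 7P - 140.
Equate the new curves: 232 - 6P = 7P - 140, giving 372 = 13P, P = 372/13 ≈ 28.6154, q = 784/13 ≈ 60.3077.
Δq = 60.3077 − 46 = +14.31.

+14.31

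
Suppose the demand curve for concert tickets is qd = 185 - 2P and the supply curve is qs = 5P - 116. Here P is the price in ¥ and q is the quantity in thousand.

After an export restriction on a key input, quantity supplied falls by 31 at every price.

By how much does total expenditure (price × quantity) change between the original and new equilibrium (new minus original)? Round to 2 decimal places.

+18.35

Initially, 185 - 2P = 5P - 116, so 301 = 7P and P = 43, q = 99.
The new curves are qd = 185 - 2P (demand) and qs = 5P - 147 (supply).
Equate the new curves: 185 - 2P = 5P - 147, giving 332 = 7P, P = 332/7 ≈ 47.4286, q = 631/7 ≈ 90.1429.
Expenditure moves from 43×99 = 4257 to 47.4286×90.1429 = 4275.3469; change = +18.35.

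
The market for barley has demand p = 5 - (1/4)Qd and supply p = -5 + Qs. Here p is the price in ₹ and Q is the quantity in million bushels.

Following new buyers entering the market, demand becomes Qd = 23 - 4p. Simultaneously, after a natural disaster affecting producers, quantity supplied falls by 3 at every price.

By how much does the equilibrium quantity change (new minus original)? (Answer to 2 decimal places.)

Solve the original market: 20 - 4p = p + 5, hence p = 3 and Q = 8.
The shock moves the curves to Qd = 23 - 4p and Qs = p + 2.
New equilibrium: 23 - 4p = p + 2 ⇒ 21 = 5p ⇒ p = 4.2, Q = 6.2.
ΔQ = 6.2 − 8 = -1.80.

-1.80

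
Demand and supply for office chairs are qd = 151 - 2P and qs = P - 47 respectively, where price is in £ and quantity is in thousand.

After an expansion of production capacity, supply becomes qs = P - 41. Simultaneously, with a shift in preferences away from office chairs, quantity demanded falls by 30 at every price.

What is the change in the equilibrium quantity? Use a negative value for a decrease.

Original equilibrium: 151 - 2P = P - 47 gives 198 = 3P, so P = 66 and q = 19.
After the shift, demand is qd = 121 - 2P and supply is qs = P - 41.
Setting them equal: 121 - 2P = P - 41 → 162 = 3P, so P = 54 and q = 13.
Δq = 13 − 19 = -6.

-6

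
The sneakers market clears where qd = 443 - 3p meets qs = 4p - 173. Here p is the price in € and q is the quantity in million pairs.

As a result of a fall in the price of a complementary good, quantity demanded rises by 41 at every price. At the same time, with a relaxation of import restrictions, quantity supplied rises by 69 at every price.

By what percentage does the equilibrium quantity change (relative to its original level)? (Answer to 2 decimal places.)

Before the shock: 443 - 3p = 4p - 173 ⇒ 616 = 7p ⇒ p = 88, q = 179.
The shock moves the curves to qd = 484 - 3p and qs = 4p - 104.
Equate the new curves: 484 - 3p = 4p - 104, giving 588 = 7p, p = 84, q = 232.
%Δq = (232 − 179) / 179 × 100 = +29.61%.

+29.61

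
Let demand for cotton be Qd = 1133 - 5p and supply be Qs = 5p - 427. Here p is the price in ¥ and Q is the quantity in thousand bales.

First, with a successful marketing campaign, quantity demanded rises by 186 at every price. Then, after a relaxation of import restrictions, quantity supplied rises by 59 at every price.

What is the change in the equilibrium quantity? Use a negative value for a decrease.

+122.5

Solve the original market: 1133 - 5p = 5p - 427, hence p = 156 and Q = 353.
The new curves are Qd = 1319 - 5p (demand) and Qs = 5p - 368 (supply).
Clearing the new market: 1319 - 5p = 5p - 368, so p = 168.7 and Q = 475.5.
ΔQ = 475.5 − 353 = +122.5.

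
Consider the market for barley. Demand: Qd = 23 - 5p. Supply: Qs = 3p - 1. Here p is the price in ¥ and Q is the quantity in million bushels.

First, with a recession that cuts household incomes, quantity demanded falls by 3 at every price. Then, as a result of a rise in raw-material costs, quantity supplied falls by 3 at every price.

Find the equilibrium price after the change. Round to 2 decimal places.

3.00

Initially, 23 - 5p = 3p - 1, so 24 = 8p and p = 3, Q = 8.
The shock moves the curves to Qd = 20 - 5p and Qs = 3p - 4.
Setting them equal: 20 - 5p = 3p - 4 → 24 = 8p, so p = 3 and Q = 5.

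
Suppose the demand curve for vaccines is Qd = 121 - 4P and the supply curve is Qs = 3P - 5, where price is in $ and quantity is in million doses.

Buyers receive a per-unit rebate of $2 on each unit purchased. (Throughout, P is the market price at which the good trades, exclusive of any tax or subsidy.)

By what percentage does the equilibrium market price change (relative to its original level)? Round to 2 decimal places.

+6.35

Solve the original market: 121 - 4P = 3P - 5, hence P = 18 and Q = 49.
Since buyers' out-of-pocket price is the market price minus the rebate, the effective demand curve becomes Qd = 129 - 4P.
Equate the new curves: 129 - 4P = 3P - 5, giving 134 = 7P, P = 134/7 ≈ 19.1429, Q = 367/7 ≈ 52.4286.
%ΔP = (19.1429 − 18) / 18 × 100 = +6.35%.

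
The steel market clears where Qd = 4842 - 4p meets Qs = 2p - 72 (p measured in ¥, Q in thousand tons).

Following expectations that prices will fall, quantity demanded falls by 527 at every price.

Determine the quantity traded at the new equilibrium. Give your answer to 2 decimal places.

Before the shock: 4842 - 4p = 2p - 72 ⇒ 4914 = 6p ⇒ p = 819, Q = 1566.
With the change applied: demand Qd = 4315 - 4p, supply Qs = 2p - 72.
Equate the new curves: 4315 - 4p = 2p - 72, giving 4387 = 6p, p = 4387/6 ≈ 731.1667, Q = 4171/3 ≈ 1390.3333.

1390.33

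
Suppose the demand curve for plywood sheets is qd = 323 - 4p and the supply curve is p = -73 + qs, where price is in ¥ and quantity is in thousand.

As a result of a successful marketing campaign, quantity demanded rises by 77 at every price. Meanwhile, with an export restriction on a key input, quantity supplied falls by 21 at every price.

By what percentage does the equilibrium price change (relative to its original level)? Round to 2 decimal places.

+39.20

Solve the original market: 323 - 4p = p + 73, hence p = 50 and q = 123.
With the change applied: demand qd = 400 - 4p, supply qs = p + 52.
Setting them equal: 400 - 4p = p + 52 → 348 = 5p, so p = 69.6 and q = 121.6.
%Δp = (69.6 − 50) / 50 × 100 = +39.20%.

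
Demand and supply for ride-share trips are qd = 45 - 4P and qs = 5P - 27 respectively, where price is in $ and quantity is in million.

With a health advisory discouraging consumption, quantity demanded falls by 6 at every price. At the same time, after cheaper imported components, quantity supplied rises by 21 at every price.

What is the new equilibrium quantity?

Initially, 45 - 4P = 5P - 27, so 72 = 9P and P = 8, q = 13.
After the shift, demand is qd = 39 - 4P and supply is qs = 5P - 6.
New equilibrium: 39 - 4P = 5P - 6 ⇒ 45 = 9P ⇒ P = 5, q = 19.

19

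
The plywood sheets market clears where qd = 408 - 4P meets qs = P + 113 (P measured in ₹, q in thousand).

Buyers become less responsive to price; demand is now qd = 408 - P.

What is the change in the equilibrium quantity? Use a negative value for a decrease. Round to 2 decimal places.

+88.50

Initially, 408 - 4P = P + 113, so 295 = 5P and P = 59, q = 172.
After the shift, demand is qd = 408 - P and supply is qs = P + 113.
New equilibrium: 408 - P = P + 113 ⇒ 295 = 2P ⇒ P = 147.5, q = 260.5.
Δq = 260.5 − 172 = +88.50.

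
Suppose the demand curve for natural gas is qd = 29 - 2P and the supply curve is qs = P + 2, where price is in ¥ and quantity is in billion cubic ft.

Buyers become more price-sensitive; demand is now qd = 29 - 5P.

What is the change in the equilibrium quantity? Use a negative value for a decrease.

-4.5

Initially, 29 - 2P = P + 2, so 27 = 3P and P = 9, q = 11.
The new curves are qd = 29 - 5P (demand) and qs = P + 2 (supply).
Clearing the new market: 29 - 5P = P + 2, so P = 4.5 and q = 6.5.
Δq = 6.5 − 11 = -4.5.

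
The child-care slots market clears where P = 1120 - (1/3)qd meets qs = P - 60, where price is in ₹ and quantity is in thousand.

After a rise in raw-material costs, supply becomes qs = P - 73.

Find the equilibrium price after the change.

Solve the original market: 3360 - 3P = P - 60, hence P = 855 and q = 795.
With the change applied: demand qd = 3360 - 3P, supply qs = P - 73.
Equate the new curves: 3360 - 3P = P - 73, giving 3433 = 4P, P = 858.25, q = 785.25.

858.25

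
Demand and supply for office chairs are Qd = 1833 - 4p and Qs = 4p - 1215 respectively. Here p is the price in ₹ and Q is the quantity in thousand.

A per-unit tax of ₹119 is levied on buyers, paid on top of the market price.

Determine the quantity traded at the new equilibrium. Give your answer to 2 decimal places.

71.00

Initially, 1833 - 4p = 4p - 1215, so 3048 = 8p and p = 381, Q = 309.
Since buyers pay the price plus the tax, the effective demand curve becomes Qd = 1357 - 4p.
Equate the new curves: 1357 - 4p = 4p - 1215, giving 2572 = 8p, p = 321.5, Q = 71.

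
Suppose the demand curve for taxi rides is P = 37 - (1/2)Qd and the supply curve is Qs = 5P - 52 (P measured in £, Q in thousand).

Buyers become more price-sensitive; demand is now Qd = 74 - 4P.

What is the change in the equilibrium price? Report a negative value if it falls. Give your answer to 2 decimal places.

-4.00

Original equilibrium: 74 - 2P = 5P - 52 gives 126 = 7P, so P = 18 and Q = 38.
The shock moves the curves to Qd = 74 - 4P and Qs = 5P - 52.
Setting them equal: 74 - 4P = 5P - 52 → 126 = 9P, so P = 14 and Q = 18.
ΔP = 14 − 18 = -4.00.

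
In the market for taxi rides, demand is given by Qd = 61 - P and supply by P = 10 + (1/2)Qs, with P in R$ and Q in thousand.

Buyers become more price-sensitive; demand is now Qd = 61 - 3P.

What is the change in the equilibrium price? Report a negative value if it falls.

Original equilibrium: 61 - P = 2P - 20 gives 81 = 3P, so P = 27 and Q = 34.
The shock moves the curves to Qd = 61 - 3P and Qs = 2P - 20.
New equilibrium: 61 - 3P = 2P - 20 ⇒ 81 = 5P ⇒ P = 16.2, Q = 12.4.
ΔP = 16.2 − 27 = -10.8.

-10.8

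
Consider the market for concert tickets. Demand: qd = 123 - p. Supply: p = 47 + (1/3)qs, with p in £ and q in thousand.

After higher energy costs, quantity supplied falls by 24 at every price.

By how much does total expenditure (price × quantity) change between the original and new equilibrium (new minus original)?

Before the shock: 123 - p = 3p - 141 ⇒ 264 = 4p ⇒ p = 66, q = 57.
The shock moves the curves to qd = 123 - p and qs = 3p - 165.
New equilibrium: 123 - p = 3p - 165 ⇒ 288 = 4p ⇒ p = 72, q = 51.
Expenditure moves from 66×57 = 3762 to 72×51 = 3672; change = -90.

-90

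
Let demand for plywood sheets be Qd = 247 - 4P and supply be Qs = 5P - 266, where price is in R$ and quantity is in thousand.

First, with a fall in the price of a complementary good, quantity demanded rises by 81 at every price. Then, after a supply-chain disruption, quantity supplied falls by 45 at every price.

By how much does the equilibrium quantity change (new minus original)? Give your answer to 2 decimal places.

Solve the original market: 247 - 4P = 5P - 266, hence P = 57 and Q = 19.
The new curves are Qd = 328 - 4P (demand) and Qs = 5P - 311 (supply).
Equate the new curves: 328 - 4P = 5P - 311, giving 639 = 9P, P = 71, Q = 44.
ΔQ = 44 − 19 = +25.00.

+25.00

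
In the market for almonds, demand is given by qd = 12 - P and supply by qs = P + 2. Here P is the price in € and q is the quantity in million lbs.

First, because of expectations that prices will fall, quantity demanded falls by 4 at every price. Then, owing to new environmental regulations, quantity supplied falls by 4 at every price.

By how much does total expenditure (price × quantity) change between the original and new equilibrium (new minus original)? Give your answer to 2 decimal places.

Solve the original market: 12 - P = P + 2, hence P = 5 and q = 7.
With the change applied: demand qd = 8 - P, supply qs = P - 2.
Clearing the new market: 8 - P = P - 2, so P = 5 and q = 3.
Expenditure moves from 5×7 = 35 to 5×3 = 15; change = -20.00.

-20.00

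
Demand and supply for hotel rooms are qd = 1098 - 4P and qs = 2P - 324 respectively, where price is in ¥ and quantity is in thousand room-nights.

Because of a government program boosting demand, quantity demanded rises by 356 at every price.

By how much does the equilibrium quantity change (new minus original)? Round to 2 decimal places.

Original equilibrium: 1098 - 4P = 2P - 324 gives 1422 = 6P, so P = 237 and q = 150.
The new curves are qd = 1454 - 4P (demand) and qs = 2P - 324 (supply).
Equate the new curves: 1454 - 4P = 2P - 324, giving 1778 = 6P, P = 889/3 ≈ 296.3333, q = 806/3 ≈ 268.6667.
Δq = 268.6667 − 150 = +118.67.

+118.67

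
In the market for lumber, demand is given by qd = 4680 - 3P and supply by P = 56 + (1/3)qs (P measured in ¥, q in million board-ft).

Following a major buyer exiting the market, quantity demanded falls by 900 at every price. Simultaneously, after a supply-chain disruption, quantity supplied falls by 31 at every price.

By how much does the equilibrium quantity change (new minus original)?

-465.5

Solve the original market: 4680 - 3P = 3P - 168, hence P = 808 and q = 2256.
The shock moves the curves to qd = 3780 - 3P and qs = 3P - 199.
New equilibrium: 3780 - 3P = 3P - 199 ⇒ 3979 = 6P ⇒ P = 3979/6 ≈ 663.1667, q = 1790.5.
Δq = 1790.5 − 2256 = -465.5.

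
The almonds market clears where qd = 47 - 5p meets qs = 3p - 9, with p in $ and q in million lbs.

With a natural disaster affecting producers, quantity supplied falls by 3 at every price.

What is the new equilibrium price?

Before the shock: 47 - 5p = 3p - 9 ⇒ 56 = 8p ⇒ p = 7, q = 12.
The new curves are qd = 47 - 5p (demand) and qs = 3p - 12 (supply).
Clearing the new market: 47 - 5p = 3p - 12, so p = 7.375 and q = 10.125.

7.375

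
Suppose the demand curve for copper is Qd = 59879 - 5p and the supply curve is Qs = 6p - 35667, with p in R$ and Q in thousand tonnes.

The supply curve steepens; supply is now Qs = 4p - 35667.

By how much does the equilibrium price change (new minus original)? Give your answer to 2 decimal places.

+1930.22

Original equilibrium: 59879 - 5p = 6p - 35667 gives 95546 = 11p, so p = 8686 and Q = 16449.
The new curves are Qd = 59879 - 5p (demand) and Qs = 4p - 35667 (supply).
Equate the new curves: 59879 - 5p = 4p - 35667, giving 95546 = 9p, p = 95546/9 ≈ 10616.2222, Q = 61181/9 ≈ 6797.8889.
Δp = 10616.2222 − 8686 = +1930.22.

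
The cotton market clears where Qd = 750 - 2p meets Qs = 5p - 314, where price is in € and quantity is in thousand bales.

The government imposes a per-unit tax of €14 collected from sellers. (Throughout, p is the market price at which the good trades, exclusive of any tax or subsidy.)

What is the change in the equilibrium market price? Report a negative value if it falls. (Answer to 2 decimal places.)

Original equilibrium: 750 - 2p = 5p - 314 gives 1064 = 7p, so p = 152 and Q = 446.
Since sellers keep the price net of the tax, the effective supply curve becomes Qs = 5p - 384.
Equate the new curves: 750 - 2p = 5p - 384, giving 1134 = 7p, p = 162, Q = 426.
Δp = 162 − 152 = +10.00.

+10.00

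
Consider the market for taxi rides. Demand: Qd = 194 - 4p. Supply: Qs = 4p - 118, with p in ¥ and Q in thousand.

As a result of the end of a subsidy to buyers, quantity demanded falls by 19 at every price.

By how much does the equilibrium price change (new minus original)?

Before the shock: 194 - 4p = 4p - 118 ⇒ 312 = 8p ⇒ p = 39, Q = 38.
The shock moves the curves to Qd = 175 - 4p and Qs = 4p - 118.
Equate the new curves: 175 - 4p = 4p - 118, giving 293 = 8p, p = 36.625, Q = 28.5.
Δp = 36.625 − 39 = -2.375.

-2.375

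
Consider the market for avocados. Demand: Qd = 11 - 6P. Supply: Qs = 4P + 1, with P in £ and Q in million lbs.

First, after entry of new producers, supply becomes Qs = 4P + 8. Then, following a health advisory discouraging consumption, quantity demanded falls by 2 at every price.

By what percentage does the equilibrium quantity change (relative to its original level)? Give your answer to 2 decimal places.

+68.00

Initially, 11 - 6P = 4P + 1, so 10 = 10P and P = 1, Q = 5.
The shock moves the curves to Qd = 9 - 6P and Qs = 4P + 8.
New equilibrium: 9 - 6P = 4P + 8 ⇒ 1 = 10P ⇒ P = 0.1, Q = 8.4.
%ΔQ = (8.4 − 5) / 5 × 100 = +68.00%.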